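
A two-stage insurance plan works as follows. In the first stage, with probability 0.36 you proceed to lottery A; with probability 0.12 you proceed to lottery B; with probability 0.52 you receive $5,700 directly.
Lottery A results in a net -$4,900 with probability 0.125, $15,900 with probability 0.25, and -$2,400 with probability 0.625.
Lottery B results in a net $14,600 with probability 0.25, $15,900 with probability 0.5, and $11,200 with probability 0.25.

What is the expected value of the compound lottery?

$5,362.50

EV(A) = 0.125 × (-4900) + 0.25 × 15900 + 0.625 × (-2400) = -612.5 + 3975 − 1500 = 1862.5
EV(B) = 0.25 × 14600 + 0.5 × 15900 + 0.25 × 11200 = 3650 + 7950 + 2800 = 14400
Branch C: 5700 (certain)
Overall = 0.36 × 1862.5 + 0.12 × 14400 + 0.52 × 5700 = 670.5 + 1728 + 2964 = 5362.5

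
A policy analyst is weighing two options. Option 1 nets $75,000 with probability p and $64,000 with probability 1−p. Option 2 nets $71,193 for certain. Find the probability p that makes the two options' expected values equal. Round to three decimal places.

p = 0.654

p·75000 + (1−p)·64000 = 71193
11000p + 64000 = 71193
p = (71193 − 64000) / 11000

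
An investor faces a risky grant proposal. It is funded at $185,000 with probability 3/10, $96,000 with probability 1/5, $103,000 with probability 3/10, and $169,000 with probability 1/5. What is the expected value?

EV = 3/10 × 185000 + 1/5 × 96000 + 3/10 × 103000 + 1/5 × 169000 = 55500 + 19200 + 30900 + 33800 = 139400

$139,400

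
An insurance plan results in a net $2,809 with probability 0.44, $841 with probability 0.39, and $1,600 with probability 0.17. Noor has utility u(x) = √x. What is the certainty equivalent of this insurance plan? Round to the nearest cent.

$1,716.44

E[u] = 0.44·√2809 + 0.39·√841 + 0.17·√1600 = 0.44·53 + 0.39·29 + 0.17·40 = 41.43
CE = (41.43)² = 1716.4449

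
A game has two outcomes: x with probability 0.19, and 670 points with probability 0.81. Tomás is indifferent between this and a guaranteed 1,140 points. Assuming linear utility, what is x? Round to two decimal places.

x = 3143.68 points

0.19·x + 0.81·670 = 1140
0.19·x = 1140 − 542.7 = 597.3
x = 597.3 / 0.19 = 3143.6842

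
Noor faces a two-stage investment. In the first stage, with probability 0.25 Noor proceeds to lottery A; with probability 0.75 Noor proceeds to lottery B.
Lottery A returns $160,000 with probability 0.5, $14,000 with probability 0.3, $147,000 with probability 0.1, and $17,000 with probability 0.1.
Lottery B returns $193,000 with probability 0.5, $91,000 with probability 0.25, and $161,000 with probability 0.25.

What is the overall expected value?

EV(A) = 0.5 × 160000 + 0.3 × 14000 + 0.1 × 147000 + 0.1 × 17000 = 80000 + 4200 + 14700 + 1700 = 100600
EV(B) = 0.5 × 193000 + 0.25 × 91000 + 0.25 × 161000 = 96500 + 22750 + 40250 = 159500
Overall = 0.25 × 100600 + 0.75 × 159500 = 25150 + 119625 = 144775

$144,775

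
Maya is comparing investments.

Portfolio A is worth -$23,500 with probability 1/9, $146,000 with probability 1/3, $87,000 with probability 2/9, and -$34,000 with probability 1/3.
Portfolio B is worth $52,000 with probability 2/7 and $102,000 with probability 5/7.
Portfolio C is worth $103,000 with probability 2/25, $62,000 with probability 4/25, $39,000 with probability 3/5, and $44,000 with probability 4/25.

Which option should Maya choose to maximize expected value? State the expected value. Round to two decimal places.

Portfolio A = 1/9 × (-23500) + 1/3 × 146000 + 2/9 × 87000 + 1/3 × (-34000) = -2611.1111 + 48666.6667 + 19333.3333 − 11333.3333 = 54055.5556
Portfolio B = 2/7 × 52000 + 5/7 × 102000 = 14857.1429 + 72857.1429 = 87714.2857
Portfolio C = 2/25 × 103000 + 4/25 × 62000 + 3/5 × 39000 + 4/25 × 44000 = 8240 + 9920 + 23400 + 7040 = 48600

Portfolio B ($87,714.29)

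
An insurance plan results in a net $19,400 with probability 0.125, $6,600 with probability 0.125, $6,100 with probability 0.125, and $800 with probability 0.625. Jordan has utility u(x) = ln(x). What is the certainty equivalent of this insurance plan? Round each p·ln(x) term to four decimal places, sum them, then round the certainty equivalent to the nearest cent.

E[u] = 0.125·ln(19400) + 0.125·ln(6600) + 0.125·ln(6100) + 0.625·ln(800) = 1.2341 + 1.0994 + 1.0895 + 4.1779 = 7.6009
CE = e^7.6009 ≈ 2000.00

$2,000.00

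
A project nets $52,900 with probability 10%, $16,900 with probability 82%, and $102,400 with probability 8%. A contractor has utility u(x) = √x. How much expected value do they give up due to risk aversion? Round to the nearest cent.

E[u] = 0.1·√52900 + 0.82·√16900 + 0.08·√102400 = 0.1·230 + 0.82·130 + 0.08·320 = 155.2
CE = (155.2)² = 24087.04
Risk premium = EV − CE = 27340 − 24087.04 = 3252.96

$3,252.96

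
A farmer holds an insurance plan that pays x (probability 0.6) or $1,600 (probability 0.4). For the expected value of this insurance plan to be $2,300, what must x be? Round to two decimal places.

0.6·x + 0.4·1600 = 2300
0.6·x = 2300 − 640 = 1660
x = 1660 / 0.6 = 2766.6667

x = $2,766.67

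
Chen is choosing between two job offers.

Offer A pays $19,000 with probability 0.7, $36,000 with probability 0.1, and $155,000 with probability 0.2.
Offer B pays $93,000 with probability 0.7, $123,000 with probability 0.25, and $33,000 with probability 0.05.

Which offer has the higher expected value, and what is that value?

Offer B ($97,500)

Offer A = 0.7 × 19000 + 0.1 × 36000 + 0.2 × 155000 = 13300 + 3600 + 31000 = 47900
Offer B = 0.7 × 93000 + 0.25 × 123000 + 0.05 × 33000 = 65100 + 30750 + 1650 = 97500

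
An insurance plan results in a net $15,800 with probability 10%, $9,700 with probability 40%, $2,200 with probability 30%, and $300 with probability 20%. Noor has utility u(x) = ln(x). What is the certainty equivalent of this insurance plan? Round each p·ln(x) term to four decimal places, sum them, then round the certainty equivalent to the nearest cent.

E[u] = 0.1·ln(15800) + 0.4·ln(9700) + 0.3·ln(2200) + 0.2·ln(300) = 0.9668 + 3.6720 + 2.3089 + 1.1408 = 8.0885
CE = e^8.0885 ≈ 3256.80

$3,256.80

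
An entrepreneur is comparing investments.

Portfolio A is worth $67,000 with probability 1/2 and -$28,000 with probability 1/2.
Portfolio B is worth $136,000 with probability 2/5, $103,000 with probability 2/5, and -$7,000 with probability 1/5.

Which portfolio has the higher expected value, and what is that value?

Portfolio B ($94,200)

Portfolio A = 1/2 × 67000 + 1/2 × (-28000) = 33500 − 14000 = 19500
Portfolio B = 2/5 × 136000 + 2/5 × 103000 + 1/5 × (-7000) = 54400 + 41200 − 1400 = 94200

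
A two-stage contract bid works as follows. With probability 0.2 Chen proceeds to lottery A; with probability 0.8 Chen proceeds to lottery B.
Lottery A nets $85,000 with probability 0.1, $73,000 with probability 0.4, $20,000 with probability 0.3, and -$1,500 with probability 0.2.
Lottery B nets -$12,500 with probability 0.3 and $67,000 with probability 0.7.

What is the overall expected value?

$43,200

EV(A) = 0.1 × 85000 + 0.4 × 73000 + 0.3 × 20000 + 0.2 × (-1500) = 8500 + 29200 + 6000 − 300 = 43400
EV(B) = 0.3 × (-12500) + 0.7 × 67000 = -3750 + 46900 = 43150
Overall = 0.2 × 43400 + 0.8 × 43150 = 8680 + 34520 = 43200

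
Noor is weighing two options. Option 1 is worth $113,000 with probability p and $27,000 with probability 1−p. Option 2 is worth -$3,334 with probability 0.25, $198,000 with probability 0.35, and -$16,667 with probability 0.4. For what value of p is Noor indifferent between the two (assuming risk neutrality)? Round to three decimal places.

EV(Option 2) = 0.25 × (-3334) + 0.35 × 198000 + 0.4 × (-16667) = -833.5 + 69300 − 6666.8 = 61799.7
p·113000 + (1−p)·27000 = 61799.7
86000p + 27000 = 61799.7
p = (61799.7 − 27000) / 86000

p = 0.405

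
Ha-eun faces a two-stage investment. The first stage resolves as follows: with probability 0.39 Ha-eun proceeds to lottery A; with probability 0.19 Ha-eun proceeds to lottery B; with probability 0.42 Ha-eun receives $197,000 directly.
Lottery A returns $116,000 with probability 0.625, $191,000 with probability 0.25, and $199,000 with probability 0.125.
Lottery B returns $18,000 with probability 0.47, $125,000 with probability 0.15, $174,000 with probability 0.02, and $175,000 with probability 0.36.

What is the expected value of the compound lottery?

EV(A) = 0.625 × 116000 + 0.25 × 191000 + 0.125 × 199000 = 72500 + 47750 + 24875 = 145125
EV(B) = 0.47 × 18000 + 0.15 × 125000 + 0.02 × 174000 + 0.36 × 175000 = 8460 + 18750 + 3480 + 63000 = 93690
Branch C: 197000 (certain)
Overall = 0.39 × 145125 + 0.19 × 93690 + 0.42 × 197000 = 56598.75 + 17801.1 + 82740 = 157139.85

$157,139.85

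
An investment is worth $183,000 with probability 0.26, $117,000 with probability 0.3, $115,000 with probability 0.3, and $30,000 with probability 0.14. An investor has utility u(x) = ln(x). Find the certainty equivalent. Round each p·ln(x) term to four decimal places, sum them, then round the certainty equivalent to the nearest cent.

E[u] = 0.26·ln(183000) + 0.3·ln(117000) + 0.3·ln(115000) + 0.14·ln(30000) = 3.1505 + 3.5010 + 3.4958 + 1.4433 = 11.5906
CE = e^11.5906 ≈ 108077.08

$108,077.08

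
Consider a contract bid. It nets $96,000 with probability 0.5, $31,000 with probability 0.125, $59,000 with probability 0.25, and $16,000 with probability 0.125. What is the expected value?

EV = 0.5 × 96000 + 0.125 × 31000 + 0.25 × 59000 + 0.125 × 16000 = 48000 + 3875 + 14750 + 2000 = 68625

$68,625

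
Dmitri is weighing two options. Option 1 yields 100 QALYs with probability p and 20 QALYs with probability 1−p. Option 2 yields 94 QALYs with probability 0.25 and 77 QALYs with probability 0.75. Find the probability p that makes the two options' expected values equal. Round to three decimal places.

p = 0.766

EV(Option 2) = 0.25 × 94 + 0.75 × 77 = 23.5 + 57.75 = 81.25
p·100 + (1−p)·20 = 81.25
80p + 20 = 81.25
p = (81.25 − 20) / 80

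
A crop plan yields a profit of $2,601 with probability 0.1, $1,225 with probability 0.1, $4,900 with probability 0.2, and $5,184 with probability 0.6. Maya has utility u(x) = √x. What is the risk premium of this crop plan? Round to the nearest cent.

E[u] = 0.1·√2601 + 0.1·√1225 + 0.2·√4900 + 0.6·√5184 = 0.1·51 + 0.1·35 + 0.2·70 + 0.6·72 = 65.8
CE = (65.8)² = 4329.64
Risk premium = EV − CE = 4473 − 4329.64 = 143.36

$143.36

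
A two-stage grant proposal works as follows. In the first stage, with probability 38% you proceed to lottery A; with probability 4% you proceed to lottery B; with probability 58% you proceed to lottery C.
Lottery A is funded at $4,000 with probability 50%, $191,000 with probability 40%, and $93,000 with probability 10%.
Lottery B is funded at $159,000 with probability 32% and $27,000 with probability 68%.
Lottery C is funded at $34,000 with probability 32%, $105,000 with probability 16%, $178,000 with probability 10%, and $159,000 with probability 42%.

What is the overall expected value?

$101,206.40

EV(A) = 0.5 × 4000 + 0.4 × 191000 + 0.1 × 93000 = 2000 + 76400 + 9300 = 87700
EV(B) = 0.32 × 159000 + 0.68 × 27000 = 50880 + 18360 = 69240
EV(C) = 0.32 × 34000 + 0.16 × 105000 + 0.1 × 178000 + 0.42 × 159000 = 10880 + 16800 + 17800 + 66780 = 112260
Overall = 0.38 × 87700 + 0.04 × 69240 + 0.58 × 112260 = 33326 + 2769.6 + 65110.8 = 101206.4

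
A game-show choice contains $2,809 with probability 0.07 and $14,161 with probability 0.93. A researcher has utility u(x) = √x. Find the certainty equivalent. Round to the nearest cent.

E[u] = 0.07·√2809 + 0.93·√14161 = 0.07·53 + 0.93·119 = 114.38
CE = (114.38)² = 13082.7844

$13,082.78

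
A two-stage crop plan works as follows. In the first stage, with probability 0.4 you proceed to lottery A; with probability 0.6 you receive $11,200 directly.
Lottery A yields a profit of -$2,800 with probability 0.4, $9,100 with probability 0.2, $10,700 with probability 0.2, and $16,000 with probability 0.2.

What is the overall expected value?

$9,136

EV(A) = 0.4 × (-2800) + 0.2 × 9100 + 0.2 × 10700 + 0.2 × 16000 = -1120 + 1820 + 2140 + 3200 = 6040
Branch B: 11200 (certain)
Overall = 0.4 × 6040 + 0.6 × 11200 = 2416 + 6720 = 9136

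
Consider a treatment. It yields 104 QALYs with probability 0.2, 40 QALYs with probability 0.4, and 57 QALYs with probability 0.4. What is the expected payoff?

59.6 QALYs

EV = 0.2 × 104 + 0.4 × 40 + 0.4 × 57 = 20.8 + 16 + 22.8 = 59.6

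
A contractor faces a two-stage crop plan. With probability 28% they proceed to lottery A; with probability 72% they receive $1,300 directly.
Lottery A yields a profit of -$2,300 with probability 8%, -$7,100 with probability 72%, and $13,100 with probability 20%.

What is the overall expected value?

EV(A) = 0.08 × (-2300) + 0.72 × (-7100) + 0.2 × 13100 = -184 − 5112 + 2620 = -2676
Branch B: 1300 (certain)
Overall = 0.28 × (-2676) + 0.72 × 1300 = -749.28 + 936 = 186.72

$186.72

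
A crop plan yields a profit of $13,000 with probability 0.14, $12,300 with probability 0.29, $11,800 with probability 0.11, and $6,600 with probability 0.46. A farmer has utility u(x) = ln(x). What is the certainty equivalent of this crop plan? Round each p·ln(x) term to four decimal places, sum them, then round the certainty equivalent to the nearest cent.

E[u] = 0.14·ln(13000) + 0.29·ln(12300) + 0.11·ln(11800) + 0.46·ln(6600) = 1.3262 + 2.7310 + 1.0313 + 4.0456 = 9.1341
CE = e^9.1341 ≈ 9265.93

$9,265.93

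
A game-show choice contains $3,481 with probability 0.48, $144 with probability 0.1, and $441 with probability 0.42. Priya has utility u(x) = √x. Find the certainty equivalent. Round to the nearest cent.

$1,469.96

E[u] = 0.48·√3481 + 0.1·√144 + 0.42·√441 = 0.48·59 + 0.1·12 + 0.42·21 = 38.34
CE = (38.34)² = 1469.9556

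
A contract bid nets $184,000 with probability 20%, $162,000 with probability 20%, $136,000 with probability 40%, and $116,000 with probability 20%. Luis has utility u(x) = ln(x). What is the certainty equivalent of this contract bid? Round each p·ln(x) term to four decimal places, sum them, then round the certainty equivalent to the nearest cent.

$144,943.60

E[u] = 0.2·ln(184000) + 0.2·ln(162000) + 0.4·ln(136000) + 0.2·ln(116000) = 2.4245 + 2.3991 + 4.7282 + 2.3323 = 11.8841
CE = e^11.8841 ≈ 144943.60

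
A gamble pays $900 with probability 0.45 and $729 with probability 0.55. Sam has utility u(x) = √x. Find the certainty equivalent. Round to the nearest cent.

E[u] = 0.45·√900 + 0.55·√729 = 0.45·30 + 0.55·27 = 28.35
CE = (28.35)² = 803.7225

$803.72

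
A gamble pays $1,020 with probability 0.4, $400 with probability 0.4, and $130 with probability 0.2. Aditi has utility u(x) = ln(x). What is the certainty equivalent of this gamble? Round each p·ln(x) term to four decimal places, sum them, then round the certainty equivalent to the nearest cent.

$464.56

E[u] = 0.4·ln(1020) + 0.4·ln(400) + 0.2·ln(130) = 2.7710 + 2.3966 + 0.9735 = 6.1411
CE = e^6.1411 ≈ 464.56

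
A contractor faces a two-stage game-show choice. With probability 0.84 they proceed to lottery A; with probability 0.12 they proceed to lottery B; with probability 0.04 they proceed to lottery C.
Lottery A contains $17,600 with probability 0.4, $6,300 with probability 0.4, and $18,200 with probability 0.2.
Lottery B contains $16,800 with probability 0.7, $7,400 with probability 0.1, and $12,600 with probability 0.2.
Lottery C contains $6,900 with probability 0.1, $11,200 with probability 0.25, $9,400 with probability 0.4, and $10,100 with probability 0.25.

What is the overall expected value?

$13,281.40

EV(A) = 0.4 × 17600 + 0.4 × 6300 + 0.2 × 18200 = 7040 + 2520 + 3640 = 13200
EV(B) = 0.7 × 16800 + 0.1 × 7400 + 0.2 × 12600 = 11760 + 740 + 2520 = 15020
EV(C) = 0.1 × 6900 + 0.25 × 11200 + 0.4 × 9400 + 0.25 × 10100 = 690 + 2800 + 3760 + 2525 = 9775
Overall = 0.84 × 13200 + 0.12 × 15020 + 0.04 × 9775 = 11088 + 1802.4 + 391 = 13281.4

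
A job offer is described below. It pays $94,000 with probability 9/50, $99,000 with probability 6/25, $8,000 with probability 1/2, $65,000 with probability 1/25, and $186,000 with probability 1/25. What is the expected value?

$54,720

EV = 9/50 × 94000 + 6/25 × 99000 + 1/2 × 8000 + 1/25 × 65000 + 1/25 × 186000 = 16920 + 23760 + 4000 + 2600 + 7440 = 54720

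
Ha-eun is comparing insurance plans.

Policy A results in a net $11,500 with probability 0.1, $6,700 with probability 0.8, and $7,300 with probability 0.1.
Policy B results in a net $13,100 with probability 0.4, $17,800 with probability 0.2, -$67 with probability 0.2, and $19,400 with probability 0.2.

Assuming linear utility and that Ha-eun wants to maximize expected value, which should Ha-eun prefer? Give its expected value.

Policy A = 0.1 × 11500 + 0.8 × 6700 + 0.1 × 7300 = 1150 + 5360 + 730 = 7240
Policy B = 0.4 × 13100 + 0.2 × 17800 + 0.2 × (-67) + 0.2 × 19400 = 5240 + 3560 − 13.4 + 3880 = 12666.6

Policy B ($12,666.60)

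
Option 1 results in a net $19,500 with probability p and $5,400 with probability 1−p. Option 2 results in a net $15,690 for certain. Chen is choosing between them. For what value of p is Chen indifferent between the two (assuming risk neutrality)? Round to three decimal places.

p·19500 + (1−p)·5400 = 15690
14100p + 5400 = 15690
p = (15690 − 5400) / 14100

p = 0.730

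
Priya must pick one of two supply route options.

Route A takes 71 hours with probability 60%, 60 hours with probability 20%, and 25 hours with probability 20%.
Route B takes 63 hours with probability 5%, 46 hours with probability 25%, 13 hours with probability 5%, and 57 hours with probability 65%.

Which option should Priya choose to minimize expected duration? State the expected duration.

Route B (52.35 hours)

Route A = 0.6 × 71 + 0.2 × 60 + 0.2 × 25 = 42.6 + 12 + 5 = 59.6
Route B = 0.05 × 63 + 0.25 × 46 + 0.05 × 13 + 0.65 × 57 = 3.15 + 11.5 + 0.65 + 37.05 = 52.35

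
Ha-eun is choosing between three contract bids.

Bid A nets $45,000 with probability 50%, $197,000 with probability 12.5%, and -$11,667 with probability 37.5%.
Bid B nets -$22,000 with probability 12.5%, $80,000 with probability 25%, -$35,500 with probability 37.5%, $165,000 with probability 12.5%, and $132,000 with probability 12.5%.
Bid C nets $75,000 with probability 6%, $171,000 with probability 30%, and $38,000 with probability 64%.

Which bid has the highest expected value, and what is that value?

Bid C ($80,120)

Bid A = 0.5 × 45000 + 0.125 × 197000 + 0.375 × (-11667) = 22500 + 24625 − 4375.125 = 42749.875
Bid B = 0.125 × (-22000) + 0.25 × 80000 + 0.375 × (-35500) + 0.125 × 165000 + 0.125 × 132000 = -2750 + 20000 − 13312.5 + 20625 + 16500 = 41062.5
Bid C = 0.06 × 75000 + 0.3 × 171000 + 0.64 × 38000 = 4500 + 51300 + 24320 = 80120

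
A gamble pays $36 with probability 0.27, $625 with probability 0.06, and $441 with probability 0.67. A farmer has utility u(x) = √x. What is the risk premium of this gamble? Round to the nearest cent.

E[u] = 0.27·√36 + 0.06·√625 + 0.67·√441 = 0.27·6 + 0.06·25 + 0.67·21 = 17.19
CE = (17.19)² = 295.4961
Risk premium = EV − CE = 342.69 − 295.4961 = 47.1939

$47.19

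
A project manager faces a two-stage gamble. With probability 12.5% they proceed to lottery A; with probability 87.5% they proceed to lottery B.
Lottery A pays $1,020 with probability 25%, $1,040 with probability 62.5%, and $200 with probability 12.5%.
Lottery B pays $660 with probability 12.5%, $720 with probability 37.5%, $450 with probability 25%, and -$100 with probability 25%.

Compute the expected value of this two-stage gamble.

$501.25

EV(A) = 0.25 × 1020 + 0.625 × 1040 + 0.125 × 200 = 255 + 650 + 25 = 930
EV(B) = 0.125 × 660 + 0.375 × 720 + 0.25 × 450 + 0.25 × (-100) = 82.5 + 270 + 112.5 − 25 = 440
Overall = 0.125 × 930 + 0.875 × 440 = 116.25 + 385 = 501.25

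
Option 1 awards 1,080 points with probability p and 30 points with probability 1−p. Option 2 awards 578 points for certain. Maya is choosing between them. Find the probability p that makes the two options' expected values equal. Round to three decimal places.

p = 0.522

p·1080 + (1−p)·30 = 578
1050p + 30 = 578
p = (578 − 30) / 1050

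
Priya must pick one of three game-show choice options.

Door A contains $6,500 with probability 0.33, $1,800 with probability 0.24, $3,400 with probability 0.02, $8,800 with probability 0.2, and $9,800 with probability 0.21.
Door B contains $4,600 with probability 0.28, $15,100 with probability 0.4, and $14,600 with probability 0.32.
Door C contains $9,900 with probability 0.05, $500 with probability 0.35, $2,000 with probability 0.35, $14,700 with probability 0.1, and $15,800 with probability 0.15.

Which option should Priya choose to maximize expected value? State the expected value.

Door A = 0.33 × 6500 + 0.24 × 1800 + 0.02 × 3400 + 0.2 × 8800 + 0.21 × 9800 = 2145 + 432 + 68 + 1760 + 2058 = 6463
Door B = 0.28 × 4600 + 0.4 × 15100 + 0.32 × 14600 = 1288 + 6040 + 4672 = 12000
Door C = 0.05 × 9900 + 0.35 × 500 + 0.35 × 2000 + 0.1 × 14700 + 0.15 × 15800 = 495 + 175 + 700 + 1470 + 2370 = 5210

Door B ($12,000)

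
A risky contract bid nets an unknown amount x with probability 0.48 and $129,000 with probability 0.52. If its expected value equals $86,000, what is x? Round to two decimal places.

0.48·x + 0.52·129000 = 86000
0.48·x = 86000 − 67080 = 18920
x = 18920 / 0.48 = 39416.6667

x = $39,416.67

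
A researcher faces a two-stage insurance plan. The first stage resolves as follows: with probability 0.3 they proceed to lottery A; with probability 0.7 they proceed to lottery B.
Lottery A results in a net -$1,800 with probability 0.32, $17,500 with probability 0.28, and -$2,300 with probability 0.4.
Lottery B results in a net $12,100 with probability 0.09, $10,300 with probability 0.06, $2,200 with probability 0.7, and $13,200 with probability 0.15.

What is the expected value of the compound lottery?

$4,680.10

EV(A) = 0.32 × (-1800) + 0.28 × 17500 + 0.4 × (-2300) = -576 + 4900 − 920 = 3404
EV(B) = 0.09 × 12100 + 0.06 × 10300 + 0.7 × 2200 + 0.15 × 13200 = 1089 + 618 + 1540 + 1980 = 5227
Overall = 0.3 × 3404 + 0.7 × 5227 = 1021.2 + 3658.9 = 4680.1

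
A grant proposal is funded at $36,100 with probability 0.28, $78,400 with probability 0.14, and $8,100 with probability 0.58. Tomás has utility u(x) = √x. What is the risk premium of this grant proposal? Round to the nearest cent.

E[u] = 0.28·√36100 + 0.14·√78400 + 0.58·√8100 = 0.28·190 + 0.14·280 + 0.58·90 = 144.6
CE = (144.6)² = 20909.16
Risk premium = EV − CE = 25782 − 20909.16 = 4872.84

$4,872.84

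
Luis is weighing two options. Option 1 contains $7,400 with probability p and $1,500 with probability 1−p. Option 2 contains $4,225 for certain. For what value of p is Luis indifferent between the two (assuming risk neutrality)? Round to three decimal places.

p = 0.462

p·7400 + (1−p)·1500 = 4225
5900p + 1500 = 4225
p = (4225 − 1500) / 5900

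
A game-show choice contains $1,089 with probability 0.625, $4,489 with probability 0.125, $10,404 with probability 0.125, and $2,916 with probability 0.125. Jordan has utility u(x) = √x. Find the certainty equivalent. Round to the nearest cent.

E[u] = 0.625·√1089 + 0.125·√4489 + 0.125·√10404 + 0.125·√2916 = 0.625·33 + 0.125·67 + 0.125·102 + 0.125·54 = 48.5
CE = (48.5)² = 2352.25

$2,352.25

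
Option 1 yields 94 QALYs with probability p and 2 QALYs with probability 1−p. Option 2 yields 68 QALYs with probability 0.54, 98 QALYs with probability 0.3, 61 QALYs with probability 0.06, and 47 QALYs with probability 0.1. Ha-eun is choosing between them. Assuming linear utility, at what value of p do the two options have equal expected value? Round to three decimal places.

p = 0.788

EV(Option 2) = 0.54 × 68 + 0.3 × 98 + 0.06 × 61 + 0.1 × 47 = 36.72 + 29.4 + 3.66 + 4.7 = 74.48
p·94 + (1−p)·2 = 74.48
92p + 2 = 74.48
p = (74.48 − 2) / 92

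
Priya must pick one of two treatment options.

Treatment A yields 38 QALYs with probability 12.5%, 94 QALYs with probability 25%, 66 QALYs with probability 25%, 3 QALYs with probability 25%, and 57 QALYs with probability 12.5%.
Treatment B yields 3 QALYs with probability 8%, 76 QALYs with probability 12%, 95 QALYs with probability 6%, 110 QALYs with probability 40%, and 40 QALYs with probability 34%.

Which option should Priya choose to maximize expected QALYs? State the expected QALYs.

Treatment A = 0.125 × 38 + 0.25 × 94 + 0.25 × 66 + 0.25 × 3 + 0.125 × 57 = 4.75 + 23.5 + 16.5 + 0.75 + 7.125 = 52.625
Treatment B = 0.08 × 3 + 0.12 × 76 + 0.06 × 95 + 0.4 × 110 + 0.34 × 40 = 0.24 + 9.12 + 5.7 + 44 + 13.6 = 72.66

Treatment B (72.66 QALYs)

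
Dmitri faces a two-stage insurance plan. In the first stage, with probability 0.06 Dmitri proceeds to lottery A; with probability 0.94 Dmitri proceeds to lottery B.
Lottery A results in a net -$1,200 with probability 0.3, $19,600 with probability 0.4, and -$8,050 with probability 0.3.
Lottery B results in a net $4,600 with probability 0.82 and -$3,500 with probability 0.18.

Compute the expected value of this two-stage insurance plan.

$3,257.38

EV(A) = 0.3 × (-1200) + 0.4 × 19600 + 0.3 × (-8050) = -360 + 7840 − 2415 = 5065
EV(B) = 0.82 × 4600 + 0.18 × (-3500) = 3772 − 630 = 3142
Overall = 0.06 × 5065 + 0.94 × 3142 = 303.9 + 2953.48 = 3257.38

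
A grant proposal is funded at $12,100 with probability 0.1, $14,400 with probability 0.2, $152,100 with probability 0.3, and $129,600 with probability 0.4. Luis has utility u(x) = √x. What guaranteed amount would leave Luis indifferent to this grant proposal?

$87,616

E[u] = 0.1·√12100 + 0.2·√14400 + 0.3·√152100 + 0.4·√129600 = 0.1·110 + 0.2·120 + 0.3·390 + 0.4·360 = 296
CE = (296)² = 87616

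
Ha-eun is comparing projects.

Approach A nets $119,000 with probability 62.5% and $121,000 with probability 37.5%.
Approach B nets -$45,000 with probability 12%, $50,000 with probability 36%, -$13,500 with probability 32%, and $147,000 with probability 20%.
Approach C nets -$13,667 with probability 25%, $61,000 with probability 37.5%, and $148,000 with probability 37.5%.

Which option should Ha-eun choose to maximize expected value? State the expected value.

Approach A ($119,750)

Approach A = 0.625 × 119000 + 0.375 × 121000 = 74375 + 45375 = 119750
Approach B = 0.12 × (-45000) + 0.36 × 50000 + 0.32 × (-13500) + 0.2 × 147000 = -5400 + 18000 − 4320 + 29400 = 37680
Approach C = 0.25 × (-13667) + 0.375 × 61000 + 0.375 × 148000 = -3416.75 + 22875 + 55500 = 74958.25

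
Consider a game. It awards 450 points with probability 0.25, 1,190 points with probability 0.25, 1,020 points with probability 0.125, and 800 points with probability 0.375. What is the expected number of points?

EV = 0.25 × 450 + 0.25 × 1190 + 0.125 × 1020 + 0.375 × 800 = 112.5 + 297.5 + 127.5 + 300 = 837.5

837.5 points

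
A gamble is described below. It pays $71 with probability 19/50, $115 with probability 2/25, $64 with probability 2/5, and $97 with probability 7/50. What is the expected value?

EV = 19/50 × 71 + 2/25 × 115 + 2/5 × 64 + 7/50 × 97 = 26.98 + 9.2 + 25.6 + 13.58 = 75.36

$75.36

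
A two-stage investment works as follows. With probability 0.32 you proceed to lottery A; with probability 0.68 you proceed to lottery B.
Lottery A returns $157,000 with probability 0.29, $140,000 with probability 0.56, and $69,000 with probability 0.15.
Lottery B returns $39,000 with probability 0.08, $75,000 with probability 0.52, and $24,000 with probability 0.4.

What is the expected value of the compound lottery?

$78,139.20

EV(A) = 0.29 × 157000 + 0.56 × 140000 + 0.15 × 69000 = 45530 + 78400 + 10350 = 134280
EV(B) = 0.08 × 39000 + 0.52 × 75000 + 0.4 × 24000 = 3120 + 39000 + 9600 = 51720
Overall = 0.32 × 134280 + 0.68 × 51720 = 42969.6 + 35169.6 = 78139.2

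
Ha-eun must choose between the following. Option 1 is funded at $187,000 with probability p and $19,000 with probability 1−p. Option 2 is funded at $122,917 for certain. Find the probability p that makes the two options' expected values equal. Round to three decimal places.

p·187000 + (1−p)·19000 = 122917
168000p + 19000 = 122917
p = (122917 − 19000) / 168000

p = 0.619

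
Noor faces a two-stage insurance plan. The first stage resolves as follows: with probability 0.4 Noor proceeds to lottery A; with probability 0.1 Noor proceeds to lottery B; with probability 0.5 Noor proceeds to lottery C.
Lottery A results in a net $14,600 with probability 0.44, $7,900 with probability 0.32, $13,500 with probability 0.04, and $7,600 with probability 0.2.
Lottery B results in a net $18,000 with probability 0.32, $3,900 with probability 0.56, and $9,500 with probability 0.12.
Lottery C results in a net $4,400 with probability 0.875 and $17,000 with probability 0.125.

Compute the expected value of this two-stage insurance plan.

EV(A) = 0.44 × 14600 + 0.32 × 7900 + 0.04 × 13500 + 0.2 × 7600 = 6424 + 2528 + 540 + 1520 = 11012
EV(B) = 0.32 × 18000 + 0.56 × 3900 + 0.12 × 9500 = 5760 + 2184 + 1140 = 9084
EV(C) = 0.875 × 4400 + 0.125 × 17000 = 3850 + 2125 = 5975
Overall = 0.4 × 11012 + 0.1 × 9084 + 0.5 × 5975 = 4404.8 + 908.4 + 2987.5 = 8300.7

$8,300.70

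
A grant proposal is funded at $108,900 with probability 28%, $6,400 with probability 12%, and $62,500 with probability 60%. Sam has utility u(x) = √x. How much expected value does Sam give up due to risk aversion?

E[u] = 0.28·√108900 + 0.12·√6400 + 0.6·√62500 = 0.28·330 + 0.12·80 + 0.6·250 = 252
CE = (252)² = 63504
Risk premium = EV − CE = 68760 − 63504 = 5256

$5,256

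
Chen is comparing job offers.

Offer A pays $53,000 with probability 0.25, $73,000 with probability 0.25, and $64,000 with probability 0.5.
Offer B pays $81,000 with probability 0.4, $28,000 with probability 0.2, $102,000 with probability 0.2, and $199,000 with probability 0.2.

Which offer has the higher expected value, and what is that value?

Offer A = 0.25 × 53000 + 0.25 × 73000 + 0.5 × 64000 = 13250 + 18250 + 32000 = 63500
Offer B = 0.4 × 81000 + 0.2 × 28000 + 0.2 × 102000 + 0.2 × 199000 = 32400 + 5600 + 20400 + 39800 = 98200

Offer B ($98,200)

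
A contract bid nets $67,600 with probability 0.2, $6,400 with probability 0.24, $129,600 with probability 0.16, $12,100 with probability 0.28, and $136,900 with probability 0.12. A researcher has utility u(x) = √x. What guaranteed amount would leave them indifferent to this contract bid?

$41,616

E[u] = 0.2·√67600 + 0.24·√6400 + 0.16·√129600 + 0.28·√12100 + 0.12·√136900 = 0.2·260 + 0.24·80 + 0.16·360 + 0.28·110 + 0.12·370 = 204
CE = (204)² = 41616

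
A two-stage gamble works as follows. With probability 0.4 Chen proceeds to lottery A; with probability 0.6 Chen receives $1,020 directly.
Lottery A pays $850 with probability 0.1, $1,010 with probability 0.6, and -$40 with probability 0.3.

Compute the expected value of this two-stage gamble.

$883.60

EV(A) = 0.1 × 850 + 0.6 × 1010 + 0.3 × (-40) = 85 + 606 − 12 = 679
Branch B: 1020 (certain)
Overall = 0.4 × 679 + 0.6 × 1020 = 271.6 + 612 = 883.6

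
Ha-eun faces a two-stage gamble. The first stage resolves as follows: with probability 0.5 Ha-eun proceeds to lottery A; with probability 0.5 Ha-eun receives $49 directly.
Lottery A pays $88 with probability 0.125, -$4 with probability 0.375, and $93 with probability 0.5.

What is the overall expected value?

EV(A) = 0.125 × 88 + 0.375 × (-4) + 0.5 × 93 = 11 − 1.5 + 46.5 = 56
Branch B: 49 (certain)
Overall = 0.5 × 56 + 0.5 × 49 = 28 + 24.5 = 52.5

$52.50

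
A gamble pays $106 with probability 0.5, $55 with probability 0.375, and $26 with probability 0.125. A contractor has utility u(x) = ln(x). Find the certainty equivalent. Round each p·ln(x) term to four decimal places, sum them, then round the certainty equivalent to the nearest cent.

E[u] = 0.5·ln(106) + 0.375·ln(55) + 0.125·ln(26) = 2.3317 + 1.5027 + 0.4073 = 4.2417
CE = e^4.2417 ≈ 69.53

$69.53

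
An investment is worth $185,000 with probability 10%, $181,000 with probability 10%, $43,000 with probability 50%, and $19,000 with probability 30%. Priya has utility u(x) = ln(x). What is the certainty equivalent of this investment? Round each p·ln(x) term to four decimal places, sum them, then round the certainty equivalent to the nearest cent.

$44,963.22

E[u] = 0.1·ln(185000) + 0.1·ln(181000) + 0.5·ln(43000) + 0.3·ln(19000) = 1.2128 + 1.2106 + 5.3345 + 2.9557 = 10.7136
CE = e^10.7136 ≈ 44963.22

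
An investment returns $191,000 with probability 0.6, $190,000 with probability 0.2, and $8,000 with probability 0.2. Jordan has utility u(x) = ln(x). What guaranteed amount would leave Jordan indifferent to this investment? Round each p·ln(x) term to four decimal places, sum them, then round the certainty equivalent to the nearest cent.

E[u] = 0.6·ln(191000) + 0.2·ln(190000) + 0.2·ln(8000) = 7.2960 + 2.4310 + 1.7974 = 11.5244
CE = e^11.5244 ≈ 101154.06

$101,154.06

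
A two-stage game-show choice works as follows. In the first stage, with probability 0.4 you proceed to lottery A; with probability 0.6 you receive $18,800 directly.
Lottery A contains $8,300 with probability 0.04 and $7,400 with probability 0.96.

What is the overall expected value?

EV(A) = 0.04 × 8300 + 0.96 × 7400 = 332 + 7104 = 7436
Branch B: 18800 (certain)
Overall = 0.4 × 7436 + 0.6 × 18800 = 2974.4 + 11280 = 14254.4

$14,254.40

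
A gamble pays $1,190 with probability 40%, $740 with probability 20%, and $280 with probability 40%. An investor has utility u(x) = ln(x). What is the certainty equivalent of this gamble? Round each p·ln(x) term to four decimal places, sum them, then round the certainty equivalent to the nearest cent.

$606.62

E[u] = 0.4·ln(1190) + 0.2·ln(740) + 0.4·ln(280) = 2.8327 + 1.3213 + 2.2539 = 6.4079
CE = e^6.4079 ≈ 606.62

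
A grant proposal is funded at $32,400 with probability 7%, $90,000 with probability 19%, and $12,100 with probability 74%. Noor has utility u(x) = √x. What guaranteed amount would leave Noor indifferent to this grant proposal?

$22,801

E[u] = 0.07·√32400 + 0.19·√90000 + 0.74·√12100 = 0.07·180 + 0.19·300 + 0.74·110 = 151
CE = (151)² = 22801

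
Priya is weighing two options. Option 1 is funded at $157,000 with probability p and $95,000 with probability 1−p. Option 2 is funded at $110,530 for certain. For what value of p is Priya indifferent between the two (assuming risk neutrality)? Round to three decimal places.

p = 0.250

p·157000 + (1−p)·95000 = 110530
62000p + 95000 = 110530
p = (110530 − 95000) / 62000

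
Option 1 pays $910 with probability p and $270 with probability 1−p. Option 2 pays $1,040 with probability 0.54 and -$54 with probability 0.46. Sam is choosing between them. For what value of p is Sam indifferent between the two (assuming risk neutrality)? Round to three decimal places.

p = 0.417

EV(Option 2) = 0.54 × 1040 + 0.46 × (-54) = 561.6 − 24.84 = 536.76
p·910 + (1−p)·270 = 536.76
640p + 270 = 536.76
p = (536.76 − 270) / 640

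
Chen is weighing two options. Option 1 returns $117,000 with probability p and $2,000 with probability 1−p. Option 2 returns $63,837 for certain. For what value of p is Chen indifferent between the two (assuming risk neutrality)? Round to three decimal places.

p = 0.538

p·117000 + (1−p)·2000 = 63837
115000p + 2000 = 63837
p = (63837 − 2000) / 115000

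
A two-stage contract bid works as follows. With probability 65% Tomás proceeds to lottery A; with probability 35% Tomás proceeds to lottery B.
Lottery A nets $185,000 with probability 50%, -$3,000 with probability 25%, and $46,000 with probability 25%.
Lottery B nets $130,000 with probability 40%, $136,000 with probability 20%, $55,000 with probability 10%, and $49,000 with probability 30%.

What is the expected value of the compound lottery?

EV(A) = 0.5 × 185000 + 0.25 × (-3000) + 0.25 × 46000 = 92500 − 750 + 11500 = 103250
EV(B) = 0.4 × 130000 + 0.2 × 136000 + 0.1 × 55000 + 0.3 × 49000 = 52000 + 27200 + 5500 + 14700 = 99400
Overall = 0.65 × 103250 + 0.35 × 99400 = 67112.5 + 34790 = 101902.5

$101,902.50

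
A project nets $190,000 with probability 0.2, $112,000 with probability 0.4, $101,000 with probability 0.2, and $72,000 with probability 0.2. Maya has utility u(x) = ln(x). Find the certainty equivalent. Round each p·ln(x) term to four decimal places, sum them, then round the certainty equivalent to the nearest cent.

E[u] = 0.2·ln(190000) + 0.4·ln(112000) + 0.2·ln(101000) + 0.2·ln(72000) = 2.4310 + 4.6505 + 2.3046 + 2.2369 = 11.6230
CE = e^11.6230 ≈ 111636.13

$111,636.13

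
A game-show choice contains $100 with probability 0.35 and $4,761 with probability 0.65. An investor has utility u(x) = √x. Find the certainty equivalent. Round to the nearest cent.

$2,337.72

E[u] = 0.35·√100 + 0.65·√4761 = 0.35·10 + 0.65·69 = 48.35
CE = (48.35)² = 2337.7225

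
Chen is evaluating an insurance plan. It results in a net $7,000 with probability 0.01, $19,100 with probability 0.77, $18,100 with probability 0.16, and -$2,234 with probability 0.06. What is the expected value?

EV = 0.01 × 7000 + 0.77 × 19100 + 0.16 × 18100 + 0.06 × (-2234) = 70 + 14707 + 2896 − 134.04 = 17538.96

$17,538.96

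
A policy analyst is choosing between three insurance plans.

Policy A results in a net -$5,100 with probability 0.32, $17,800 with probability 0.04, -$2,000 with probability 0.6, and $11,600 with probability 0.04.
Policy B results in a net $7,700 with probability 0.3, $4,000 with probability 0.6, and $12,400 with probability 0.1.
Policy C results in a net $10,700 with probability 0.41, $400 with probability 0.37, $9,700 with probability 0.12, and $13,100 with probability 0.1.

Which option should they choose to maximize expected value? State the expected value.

Policy C ($7,009)

Policy A = 0.32 × (-5100) + 0.04 × 17800 + 0.6 × (-2000) + 0.04 × 11600 = -1632 + 712 − 1200 + 464 = -1656
Policy B = 0.3 × 7700 + 0.6 × 4000 + 0.1 × 12400 = 2310 + 2400 + 1240 = 5950
Policy C = 0.41 × 10700 + 0.37 × 400 + 0.12 × 9700 + 0.1 × 13100 = 4387 + 148 + 1164 + 1310 = 7009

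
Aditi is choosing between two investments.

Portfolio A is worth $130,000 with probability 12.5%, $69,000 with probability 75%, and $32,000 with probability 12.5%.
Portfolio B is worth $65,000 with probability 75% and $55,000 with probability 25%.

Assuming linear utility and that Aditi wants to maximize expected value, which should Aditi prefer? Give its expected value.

Portfolio A ($72,000)

Portfolio A = 0.125 × 130000 + 0.75 × 69000 + 0.125 × 32000 = 16250 + 51750 + 4000 = 72000
Portfolio B = 0.75 × 65000 + 0.25 × 55000 = 48750 + 13750 = 62500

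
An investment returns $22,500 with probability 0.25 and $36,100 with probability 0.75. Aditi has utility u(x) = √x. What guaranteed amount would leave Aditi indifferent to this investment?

E[u] = 0.25·√22500 + 0.75·√36100 = 0.25·150 + 0.75·190 = 180
CE = (180)² = 32400

$32,400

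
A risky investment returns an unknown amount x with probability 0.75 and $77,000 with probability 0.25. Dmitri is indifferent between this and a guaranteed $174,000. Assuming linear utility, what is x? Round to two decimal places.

x = $206,333.33

0.75·x + 0.25·77000 = 174000
0.75·x = 174000 − 19250 = 154750
x = 154750 / 0.75 = 206333.3333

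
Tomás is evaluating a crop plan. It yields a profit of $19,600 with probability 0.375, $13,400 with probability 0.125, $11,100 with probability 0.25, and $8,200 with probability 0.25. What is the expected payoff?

EV = 0.375 × 19600 + 0.125 × 13400 + 0.25 × 11100 + 0.25 × 8200 = 7350 + 1675 + 2775 + 2050 = 13850

$13,850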